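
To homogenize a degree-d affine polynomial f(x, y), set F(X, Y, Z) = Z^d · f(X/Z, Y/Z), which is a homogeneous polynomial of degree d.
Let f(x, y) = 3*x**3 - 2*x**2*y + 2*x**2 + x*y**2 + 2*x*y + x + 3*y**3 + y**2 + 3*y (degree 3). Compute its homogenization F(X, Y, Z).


F(X, Y, Z) = 3*X**3 - 2*X**2*Y + 2*X**2*Z + X*Y**2 + 2*X*Y*Z + X*Z**2 + 3*Y**3 + Y**2*Z + 3*Y*Z**2

deg(f) = 3.
Substitute x = X/Z, y = Y/Z into f, then multiply by Z^3.
  monomial 3·x^3·y^0 ↦ 3·X^3·Y^0·Z^0.
  monomial -2·x^2·y^1 ↦ -2·X^2·Y^1·Z^0.
  monomial 2·x^2·y^0 ↦ 2·X^2·Y^0·Z^1.
  monomial 1·x^1·y^2 ↦ 1·X^1·Y^2·Z^0.
  monomial 2·x^1·y^1 ↦ 2·X^1·Y^1·Z^1.
  monomial 1·x^1·y^0 ↦ 1·X^1·Y^0·Z^2.
  monomial 3·x^0·y^3 ↦ 3·X^0·Y^3·Z^0.
  monomial 1·x^0·y^2 ↦ 1·X^0·Y^2·Z^1.
  monomial 3·x^0·y^1 ↦ 3·X^0·Y^1·Z^2.
Collecting: F(X, Y, Z) = 3*X**3 - 2*X**2*Y + 2*X**2*Z + X*Y**2 + 2*X*Y*Z + X*Z**2 + 3*Y**3 + Y**2*Z + 3*Y*Z**2.


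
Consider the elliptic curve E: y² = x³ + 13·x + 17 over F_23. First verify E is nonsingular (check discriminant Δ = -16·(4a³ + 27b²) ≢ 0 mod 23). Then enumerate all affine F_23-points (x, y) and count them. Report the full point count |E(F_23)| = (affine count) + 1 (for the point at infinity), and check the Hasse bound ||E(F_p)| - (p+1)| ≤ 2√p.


Affine points = {(1, 10), (1, 13), (4, 8), (4, 15), (5, 0), (6, 9), (6, 14), (8, 9), (8, 14), (9, 9), (9, 14), (19, 4), (19, 19), (21, 11), (21, 12), (22, 7), (22, 16)}; affine count = 17; |E(F_23)| = 18.

Discriminant check: Δ ∝ 4a³ + 27b² = 4·13³ + 27·17² = 4·2197 + 27·289 ≡ 8 (mod 23). Nonzero ⇒ E is nonsingular.
For each x ∈ F_23, compute rhs = x³ + 13·x + 17 mod 23, then count y ∈ F_23 with y² ≡ rhs.
  x = 0: rhs = 17, matching y values: none (0 points).
  x = 1: rhs = 8, matching y values: 10, 13 (2 points).
  x = 2: rhs = 5, matching y values: none (0 points).
  x = 3: rhs = 14, matching y values: none (0 points).
  x = 4: rhs = 18, matching y values: 8, 15 (2 points).
  x = 5: rhs = 0, matching y values: 0 (1 points).
  x = 6: rhs = 12, matching y values: 9, 14 (2 points).
  x = 7: rhs = 14, matching y values: none (0 points).
  x = 8: rhs = 12, matching y values: 9, 14 (2 points).
  x = 9: rhs = 12, matching y values: 9, 14 (2 points).
  x = 10: rhs = 20, matching y values: none (0 points).
  x = 11: rhs = 19, matching y values: none (0 points).
  x = 12: rhs = 15, matching y values: none (0 points).
  x = 13: rhs = 14, matching y values: none (0 points).
  x = 14: rhs = 22, matching y values: none (0 points).
  x = 15: rhs = 22, matching y values: none (0 points).
  x = 16: rhs = 20, matching y values: none (0 points).
  x = 17: rhs = 22, matching y values: none (0 points).
  x = 18: rhs = 11, matching y values: none (0 points).
  x = 19: rhs = 16, matching y values: 4, 19 (2 points).
  x = 20: rhs = 20, matching y values: none (0 points).
  x = 21: rhs = 6, matching y values: 11, 12 (2 points).
  x = 22: rhs = 3, matching y values: 7, 16 (2 points).
Total affine count: 17.
Full point count |E(F_23)| = 17 + 1 = 18.
Hasse bound: |18 − (23+1)| = |-6| = 6 ≤ 2√23 ≈ 9.5917 ✓.


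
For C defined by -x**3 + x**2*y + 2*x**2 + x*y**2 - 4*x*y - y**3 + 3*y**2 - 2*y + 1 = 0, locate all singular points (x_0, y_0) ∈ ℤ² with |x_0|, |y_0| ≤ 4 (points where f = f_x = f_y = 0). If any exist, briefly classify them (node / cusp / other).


Singular points: {(1, 1)}; classification: cusp.

Compute partial derivatives:
  f_x = -3*x**2 + 2*x*y + 4*x + y**2 - 4*y.
  f_y = x**2 + 2*x*y - 4*x - 3*y**2 + 6*y - 2.
Scan x_0 ∈ {−4, ..., 4}. For each x_0, f_y(x_0, y) is a polynomial in y; find its integer roots y ∈ {−4, ..., 4}, then test f_x and f at those candidates.
  x = -4: f_y(-4, y) = -3*y**2 - 2*y + 30; no integer root y with |y| ≤ 4.
  x = -3: f_y(-3, y) = 19 - 3*y**2; no integer root y with |y| ≤ 4.
  x = -2: f_y(-2, y) = -3*y**2 + 2*y + 10; no integer root y with |y| ≤ 4.
  x = -1: f_y(-1, y) = -3*y**2 + 4*y + 3; no integer root y with |y| ≤ 4.
  x = 0: f_y(0, y) = -3*y**2 + 6*y - 2; no integer root y with |y| ≤ 4.
  x = 1: f_y(1, y) = -3*y**2 + 8*y - 5; vanishes at y ∈ {1}. (1, 1): f_x = 0, f = 0 — SINGULAR.
  x = 2: f_y(2, y) = -3*y**2 + 10*y - 6; no integer root y with |y| ≤ 4.
  x = 3: f_y(3, y) = -3*y**2 + 12*y - 5; no integer root y with |y| ≤ 4.
  x = 4: f_y(4, y) = -3*y**2 + 14*y - 2; no integer root y with |y| ≤ 4.
Only singular point on the grid: (1, 1).
Classify: substitute x = 1 + u, y = 1 + v and expand: f = -u**3 + u**2*v + u*v**2 - v**3 + v**2.
No constant or linear terms (consistent with a singular point). Quadratic part: v**2. Cubic part: -u**3 + u**2*v + u*v**2 - v**3.
The quadratic part v**2 is a perfect square, so there is a single (double) tangent line v = 0, i.e. y = 1. Restricting the cubic part to that line (v = 0) leaves -u**3 ≠ 0, so f is not divisible by v and the branch is v² ≈ u**3 to lowest order — this is a cusp.
Classification: cusp.


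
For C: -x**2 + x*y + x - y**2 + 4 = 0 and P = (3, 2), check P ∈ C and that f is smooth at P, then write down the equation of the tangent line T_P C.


Tangent line at P: -3*x - y + 11 = 0.

Step 1: f(3, 2) = 0, so P lies on C.
Step 2: partial derivatives
  f_x(x, y) = -2*x + y + 1, f_y(x, y) = x - 2*y.
  f_x(P) = -3, f_y(P) = -1 (gradient nonzero, so P is smooth).
Step 3: tangent line at P: -3·(x − 3) + -1·(y − 2) = 0.
Expanding: -3*x - y + 11 = 0.


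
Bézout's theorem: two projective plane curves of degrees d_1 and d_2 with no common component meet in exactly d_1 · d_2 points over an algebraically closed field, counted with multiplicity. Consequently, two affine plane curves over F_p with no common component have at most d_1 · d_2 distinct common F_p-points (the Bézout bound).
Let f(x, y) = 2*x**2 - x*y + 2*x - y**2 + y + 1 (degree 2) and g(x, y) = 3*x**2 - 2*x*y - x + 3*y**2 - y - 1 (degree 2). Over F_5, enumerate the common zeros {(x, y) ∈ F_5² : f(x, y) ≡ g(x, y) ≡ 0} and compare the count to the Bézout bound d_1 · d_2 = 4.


Common zeros: ∅; count = 0; Bézout bound = 4.

deg(f) = 2, deg(g) = 2, so Bézout bound = 4.
Scan x ∈ F_5. For each x, list the y ∈ F_5 with f(x, y) ≡ 0 and those with g(x, y) ≡ 0 (mod 5); the common zeros in that column are the intersection.
  x = 0: f ≡ 0 at y ∈ {3}; g ≡ 0 at y ∈ ∅; common: ∅.
  x = 1: f ≡ 0 at y ∈ {0}; g ≡ 0 at y ∈ ∅; common: ∅.
  x = 2: f ≡ 0 at y ∈ ∅; g ≡ 0 at y ∈ ∅; common: ∅.
  x = 3: f ≡ 0 at y ∈ {0, 3}; g ≡ 0 at y ∈ ∅; common: ∅.
  x = 4: f ≡ 0 at y ∈ ∅; g ≡ 0 at y ∈ {4}; common: ∅.
Collecting: common zeros = ∅, so the count is 0.
Comparison with the Bézout bound: 0 ≤ 4 = deg(f)·deg(g), as expected for curves with no common component (the affine F_5-count falls short of the bound because intersections may lie at infinity, over extension fields, or carry multiplicity).


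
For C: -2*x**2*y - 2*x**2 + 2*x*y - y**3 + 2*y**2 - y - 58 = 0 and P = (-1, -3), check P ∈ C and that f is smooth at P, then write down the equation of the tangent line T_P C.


Tangent line at P: -14*x - 44*y - 146 = 0.

Step 1: f(-1, -3) = 0, so P lies on C.
Step 2: partial derivatives
  f_x(x, y) = -4*x*y - 4*x + 2*y, f_y(x, y) = -2*x**2 + 2*x - 3*y**2 + 4*y - 1.
  f_x(P) = -14, f_y(P) = -44 (gradient nonzero, so P is smooth).
Step 3: tangent line at P: -14·(x − -1) + -44·(y − -3) = 0.
Expanding: -14*x - 44*y - 146 = 0.


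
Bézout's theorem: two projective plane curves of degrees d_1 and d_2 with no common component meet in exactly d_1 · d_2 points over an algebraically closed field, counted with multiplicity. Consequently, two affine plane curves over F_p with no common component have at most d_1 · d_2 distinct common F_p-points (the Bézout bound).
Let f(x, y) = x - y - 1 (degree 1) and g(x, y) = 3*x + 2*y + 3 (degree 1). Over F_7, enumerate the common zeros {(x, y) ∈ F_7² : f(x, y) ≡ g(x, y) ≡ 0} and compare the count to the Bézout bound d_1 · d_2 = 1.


Common zeros: {(4, 3)}; count = 1; Bézout bound = 1.

deg(f) = 1, deg(g) = 1, so Bézout bound = 1.
Scan x ∈ F_7. For each x, list the y ∈ F_7 with f(x, y) ≡ 0 and those with g(x, y) ≡ 0 (mod 7); the common zeros in that column are the intersection.
  x = 0: f ≡ 0 at y ∈ {6}; g ≡ 0 at y ∈ {2}; common: ∅.
  x = 1: f ≡ 0 at y ∈ {0}; g ≡ 0 at y ∈ {4}; common: ∅.
  x = 2: f ≡ 0 at y ∈ {1}; g ≡ 0 at y ∈ {6}; common: ∅.
  x = 3: f ≡ 0 at y ∈ {2}; g ≡ 0 at y ∈ {1}; common: ∅.
  x = 4: f ≡ 0 at y ∈ {3}; g ≡ 0 at y ∈ {3}; common: {3}.
  x = 5: f ≡ 0 at y ∈ {4}; g ≡ 0 at y ∈ {5}; common: ∅.
  x = 6: f ≡ 0 at y ∈ {5}; g ≡ 0 at y ∈ {0}; common: ∅.
Collecting: common zeros = {(4, 3)}, so the count is 1.
Comparison with the Bézout bound: 1 ≤ 1 = deg(f)·deg(g), as expected for curves with no common component (the bound is attained).


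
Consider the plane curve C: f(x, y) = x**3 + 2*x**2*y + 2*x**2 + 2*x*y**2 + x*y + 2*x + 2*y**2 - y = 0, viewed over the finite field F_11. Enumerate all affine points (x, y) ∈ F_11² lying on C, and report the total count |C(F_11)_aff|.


Affine F_11-points: {(0, 0), (0, 6), (1, 1), (1, 4), (3, 7), (5, 2), (5, 10), (7, 5), (8, 10), (9, 9), (9, 10)}; count = 11.

For each of the 121 pairs (x, y) ∈ F_11², evaluate f(x, y) mod 11. Record the zeros.
  x = 0: [0↦0, 1↦1, 2↦6, 3↦4, 4↦6, 5↦1, 6↦0, 7↦3, 8↦10, 9↦10, 10↦3]  zeros at y ∈ {0, 6}
  x = 1: [0↦5, 1↦0, 2↦3, 3↦3, 4↦0, 5↦5, 6↦7, 7↦6, 8↦2, 9↦6, 10↦7]  zeros at y ∈ {1, 4}
  x = 2: [0↦9, 1↦2, 2↦7, 3↦2, 4↦9, 5↦6, 6↦4, 7↦3, 8↦3, 9↦4, 10↦6]  zeros at y ∈ ∅
  x = 3: [0↦7, 1↦2, 2↦2, 3↦7, 4↦6, 5↦10, 6↦8, 7↦0, 8↦8, 9↦10, 10↦6]  zeros at y ∈ {7}
  x = 4: [0↦5, 1↦6, 2↦5, 3↦2, 4↦8, 5↦1, 6↦3, 7↦3, 8↦1, 9↦8, 10↦2]  zeros at y ∈ ∅
  x = 5: [0↦9, 1↦9, 2↦0, 3↦4, 4↦10, 5↦7, 6↦6, 7↦7, 8↦10, 9↦4, 10↦0]  zeros at y ∈ {2, 10}
  x = 6: [0↦3, 1↦6, 2↦4, 3↦8, 4↦7, 5↦1, 6↦1, 7↦7, 8↦8, 9↦4, 10↦6]  zeros at y ∈ ∅
  x = 7: [0↦4, 1↦3, 2↦1, 3↦9, 4↦5, 5↦0, 6↦5, 7↦9, 8↦1, 9↦3, 10↦4]  zeros at y ∈ {5}
  x = 8: [0↦7, 1↦6, 2↦8, 3↦2, 4↦10, 5↦10, 6↦2, 7↦8, 8↦6, 9↦7, 10↦0]  zeros at y ∈ {10}
  x = 9: [0↦7, 1↦10, 2↦9, 3↦4, 4↦6, 5↦4, 6↦9, 7↦10, 8↦7, 9↦0, 10↦0]  zeros at y ∈ {9, 10}
  x = 10: [0↦10, 1↦10, 2↦10, 3↦10, 4↦10, 5↦10, 6↦10, 7↦10, 8↦10, 9↦10, 10↦10]  zeros at y ∈ ∅
Collecting zeros: affine points = {(0, 0), (0, 6), (1, 1), (1, 4), (3, 7), (5, 2), (5, 10), (7, 5), (8, 10), (9, 9), (9, 10)}.
Total count |C(F_11)_aff| = 11.


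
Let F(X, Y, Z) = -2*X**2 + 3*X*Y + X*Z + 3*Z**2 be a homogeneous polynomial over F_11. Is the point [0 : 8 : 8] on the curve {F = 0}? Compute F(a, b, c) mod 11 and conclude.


F(0,8,8) ≡ 5 (mod 11); P is NOT on the curve.

Evaluate F(0, 8, 8) term-by-term (mod 11).
  -2*X**2 ↦ -2·0·1·1 = 0
  3*X*Y ↦ 3·0·8·1 = 0
  X*Z ↦ 1·0·1·8 = 0
  3*Z**2 ↦ 3·1·1·64 = 192
Sum: F(0, 8, 8) = (0) + (0) + (0) + (192) = 192.
Reducing mod 11: 192 ≡ 5 (mod 11).
Since F(a, b, c) ≡ 5 ≠ 0 (mod 11), P does NOT lie on the curve.


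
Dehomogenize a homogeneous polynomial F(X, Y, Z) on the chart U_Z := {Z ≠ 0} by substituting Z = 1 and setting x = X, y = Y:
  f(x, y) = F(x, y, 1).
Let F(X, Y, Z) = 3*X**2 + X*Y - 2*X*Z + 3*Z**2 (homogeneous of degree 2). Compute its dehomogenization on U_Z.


f(x, y) = 3*x**2 + x*y - 2*x + 3

On U_Z we set Z = 1. Each monomial c·X^i·Y^j·Z^k in F becomes c·x^i·y^j·1^k = c·x^i·y^j.
Substituting Z = 1: F(X, Y, 1) = 3*x**2 + x*y - 2*x + 3.
Note: deg(f) ≤ deg(F) = 2; strict inequality happens when F is divisible by Z (lost terms).


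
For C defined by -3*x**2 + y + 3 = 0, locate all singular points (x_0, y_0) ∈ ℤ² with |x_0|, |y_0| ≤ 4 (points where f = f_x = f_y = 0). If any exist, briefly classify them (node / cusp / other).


No singular points in the scanned grid; C is smooth there.

Compute partial derivatives:
  f_x = -6*x.
  f_y = 1.
f_y = 1 is a nonzero constant, so f_y never vanishes: no point (x, y) can satisfy f = f_x = f_y = 0. In particular no (x, y) ∈ {−4, ..., 4}² is singular; the curve is smooth.


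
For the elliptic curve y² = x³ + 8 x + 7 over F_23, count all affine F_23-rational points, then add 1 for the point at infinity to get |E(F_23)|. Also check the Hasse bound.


Affine points = {(1, 4), (1, 19), (2, 10), (2, 13), (3, 9), (3, 14), (6, 8), (6, 15), (8, 10), (8, 13), (9, 7), (9, 16), (10, 11), (10, 12), (11, 0), (13, 10), (13, 13), (15, 11), (15, 12), (18, 7), (18, 16), (19, 7), (19, 16), (20, 5), (20, 18), (21, 11), (21, 12)}; affine count = 27; |E(F_23)| = 28.

Discriminant check: Δ ∝ 4a³ + 27b² = 4·8³ + 27·7² = 4·512 + 27·49 ≡ 13 (mod 23). Nonzero ⇒ E is nonsingular.
For each x ∈ F_23, compute rhs = x³ + 8·x + 7 mod 23, then count y ∈ F_23 with y² ≡ rhs.
  x = 0: rhs = 7, matching y values: none (0 points).
  x = 1: rhs = 16, matching y values: 4, 19 (2 points).
  x = 2: rhs = 8, matching y values: 10, 13 (2 points).
  x = 3: rhs = 12, matching y values: 9, 14 (2 points).
  x = 4: rhs = 11, matching y values: none (0 points).
  x = 5: rhs = 11, matching y values: none (0 points).
  x = 6: rhs = 18, matching y values: 8, 15 (2 points).
  x = 7: rhs = 15, matching y values: none (0 points).
  x = 8: rhs = 8, matching y values: 10, 13 (2 points).
  x = 9: rhs = 3, matching y values: 7, 16 (2 points).
  x = 10: rhs = 6, matching y values: 11, 12 (2 points).
  x = 11: rhs = 0, matching y values: 0 (1 points).
  x = 12: rhs = 14, matching y values: none (0 points).
  x = 13: rhs = 8, matching y values: 10, 13 (2 points).
  x = 14: rhs = 11, matching y values: none (0 points).
  x = 15: rhs = 6, matching y values: 11, 12 (2 points).
  x = 16: rhs = 22, matching y values: none (0 points).
  x = 17: rhs = 19, matching y values: none (0 points).
  x = 18: rhs = 3, matching y values: 7, 16 (2 points).
  x = 19: rhs = 3, matching y values: 7, 16 (2 points).
  x = 20: rhs = 2, matching y values: 5, 18 (2 points).
  x = 21: rhs = 6, matching y values: 11, 12 (2 points).
  x = 22: rhs = 21, matching y values: none (0 points).
Total affine count: 27.
Full point count |E(F_23)| = 27 + 1 = 28.
Hasse bound: |28 − (23+1)| = |4| = 4 ≤ 2√23 ≈ 9.5917 ✓.


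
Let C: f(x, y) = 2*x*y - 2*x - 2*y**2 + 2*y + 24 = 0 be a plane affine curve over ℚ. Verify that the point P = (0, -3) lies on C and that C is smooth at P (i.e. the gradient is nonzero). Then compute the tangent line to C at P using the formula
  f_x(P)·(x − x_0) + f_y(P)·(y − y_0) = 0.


Tangent line at P: -8*x + 14*y + 42 = 0.

Step 1: f(0, -3) = 0, so P lies on C.
Step 2: partial derivatives
  f_x(x, y) = 2*y - 2, f_y(x, y) = 2*x - 4*y + 2.
  f_x(P) = -8, f_y(P) = 14 (gradient nonzero, so P is smooth).
Step 3: tangent line at P: -8·(x − 0) + 14·(y − -3) = 0.
Expanding: -8*x + 14*y + 42 = 0.


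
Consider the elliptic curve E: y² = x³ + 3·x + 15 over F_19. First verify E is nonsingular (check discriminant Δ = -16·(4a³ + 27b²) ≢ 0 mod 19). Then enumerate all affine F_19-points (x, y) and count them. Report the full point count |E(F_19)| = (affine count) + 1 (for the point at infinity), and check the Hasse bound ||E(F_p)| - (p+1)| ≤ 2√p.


Affine points = {(1, 0), (8, 0), (9, 7), (9, 12), (10, 0), (11, 7), (11, 12), (13, 3), (13, 16), (16, 6), (16, 13), (17, 1), (17, 18), (18, 7), (18, 12)}; affine count = 15; |E(F_19)| = 16.

Discriminant check: Δ ∝ 4a³ + 27b² = 4·3³ + 27·15² = 4·27 + 27·225 ≡ 8 (mod 19). Nonzero ⇒ E is nonsingular.
For each x ∈ F_19, compute rhs = x³ + 3·x + 15 mod 19, then count y ∈ F_19 with y² ≡ rhs.
  x = 0: rhs = 15, matching y values: none (0 points).
  x = 1: rhs = 0, matching y values: 0 (1 points).
  x = 2: rhs = 10, matching y values: none (0 points).
  x = 3: rhs = 13, matching y values: none (0 points).
  x = 4: rhs = 15, matching y values: none (0 points).
  x = 5: rhs = 3, matching y values: none (0 points).
  x = 6: rhs = 2, matching y values: none (0 points).
  x = 7: rhs = 18, matching y values: none (0 points).
  x = 8: rhs = 0, matching y values: 0 (1 points).
  x = 9: rhs = 11, matching y values: 7, 12 (2 points).
  x = 10: rhs = 0, matching y values: 0 (1 points).
  x = 11: rhs = 11, matching y values: 7, 12 (2 points).
  x = 12: rhs = 12, matching y values: none (0 points).
  x = 13: rhs = 9, matching y values: 3, 16 (2 points).
  x = 14: rhs = 8, matching y values: none (0 points).
  x = 15: rhs = 15, matching y values: none (0 points).
  x = 16: rhs = 17, matching y values: 6, 13 (2 points).
  x = 17: rhs = 1, matching y values: 1, 18 (2 points).
  x = 18: rhs = 11, matching y values: 7, 12 (2 points).
Total affine count: 15.
Full point count |E(F_19)| = 15 + 1 = 16.
Hasse bound: |16 − (19+1)| = |-4| = 4 ≤ 2√19 ≈ 8.7178 ✓.


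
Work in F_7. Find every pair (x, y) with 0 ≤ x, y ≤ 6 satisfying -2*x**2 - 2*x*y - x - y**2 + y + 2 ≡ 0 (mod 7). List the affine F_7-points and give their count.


Affine F_7-points: {(0, 2), (0, 6), (1, 2), (1, 4), (4, 1), (4, 6), (5, 1), (5, 4)}; count = 8.

For each of the 49 pairs (x, y) ∈ F_7², evaluate f(x, y) mod 7. Record the zeros.
  x = 0: [0↦2, 1↦2, 2↦0, 3↦3, 4↦4, 5↦3, 6↦0]  zeros at y ∈ {2, 6}
  x = 1: [0↦6, 1↦4, 2↦0, 3↦1, 4↦0, 5↦4, 6↦6]  zeros at y ∈ {2, 4}
  x = 2: [0↦6, 1↦2, 2↦3, 3↦2, 4↦6, 5↦1, 6↦1]  zeros at y ∈ ∅
  x = 3: [0↦2, 1↦3, 2↦2, 3↦6, 4↦1, 5↦1, 6↦6]  zeros at y ∈ ∅
  x = 4: [0↦1, 1↦0, 2↦4, 3↦6, 4↦6, 5↦4, 6↦0]  zeros at y ∈ {1, 6}
  x = 5: [0↦3, 1↦0, 2↦2, 3↦2, 4↦0, 5↦3, 6↦4]  zeros at y ∈ {1, 4}
  x = 6: [0↦1, 1↦3, 2↦3, 3↦1, 4↦4, 5↦5, 6↦4]  zeros at y ∈ ∅
Collecting zeros: affine points = {(0, 2), (0, 6), (1, 2), (1, 4), (4, 1), (4, 6), (5, 1), (5, 4)}.
Total count |C(F_7)_aff| = 8.


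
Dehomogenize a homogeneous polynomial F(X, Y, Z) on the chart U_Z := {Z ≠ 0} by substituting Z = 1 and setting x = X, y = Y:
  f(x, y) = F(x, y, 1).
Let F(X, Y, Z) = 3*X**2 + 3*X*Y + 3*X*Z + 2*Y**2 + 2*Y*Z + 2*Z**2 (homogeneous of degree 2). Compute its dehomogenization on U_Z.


f(x, y) = 3*x**2 + 3*x*y + 3*x + 2*y**2 + 2*y + 2

On U_Z we set Z = 1. Each monomial c·X^i·Y^j·Z^k in F becomes c·x^i·y^j·1^k = c·x^i·y^j.
Substituting Z = 1: F(X, Y, 1) = 3*x**2 + 3*x*y + 3*x + 2*y**2 + 2*y + 2.
Note: deg(f) ≤ deg(F) = 2; strict inequality happens when F is divisible by Z (lost terms).


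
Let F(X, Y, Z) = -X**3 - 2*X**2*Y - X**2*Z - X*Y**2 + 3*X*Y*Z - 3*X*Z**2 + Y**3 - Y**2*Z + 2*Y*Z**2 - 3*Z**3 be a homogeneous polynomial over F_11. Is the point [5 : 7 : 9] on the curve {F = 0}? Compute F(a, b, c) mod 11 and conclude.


F(5,7,9) ≡ 10 (mod 11); P is NOT on the curve.

Evaluate F(5, 7, 9) term-by-term (mod 11).
  -X**3 ↦ -1·125·1·1 = -125
  -2*X**2*Y ↦ -2·25·7·1 = -350
  -X**2*Z ↦ -1·25·1·9 = -225
  -X*Y**2 ↦ -1·5·49·1 = -245
  3*X*Y*Z ↦ 3·5·7·9 = 945
  -3*X*Z**2 ↦ -3·5·1·81 = -1215
  Y**3 ↦ 1·1·343·1 = 343
  -Y**2*Z ↦ -1·1·49·9 = -441
  2*Y*Z**2 ↦ 2·1·7·81 = 1134
  -3*Z**3 ↦ -3·1·1·729 = -2187
Sum: F(5, 7, 9) = (-125) + (-350) + (-225) + (-245) + (945) + (-1215) + (343) + (-441) + (1134) + (-2187) = -2366.
Reducing mod 11: -2366 ≡ 10 (mod 11).
Since F(a, b, c) ≡ 10 ≠ 0 (mod 11), P does NOT lie on the curve.


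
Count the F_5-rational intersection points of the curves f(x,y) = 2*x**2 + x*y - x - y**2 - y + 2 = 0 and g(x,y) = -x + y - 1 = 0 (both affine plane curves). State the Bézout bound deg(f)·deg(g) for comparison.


Common zeros: {(0, 1), (4, 0)}; count = 2; Bézout bound = 2.

deg(f) = 2, deg(g) = 1, so Bézout bound = 2.
Scan x ∈ F_5. For each x, list the y ∈ F_5 with f(x, y) ≡ 0 and those with g(x, y) ≡ 0 (mod 5); the common zeros in that column are the intersection.
  x = 0: f ≡ 0 at y ∈ {1, 3}; g ≡ 0 at y ∈ {1}; common: {1}.
  x = 1: f ≡ 0 at y ∈ ∅; g ≡ 0 at y ∈ {2}; common: ∅.
  x = 2: f ≡ 0 at y ∈ ∅; g ≡ 0 at y ∈ {3}; common: ∅.
  x = 3: f ≡ 0 at y ∈ ∅; g ≡ 0 at y ∈ {4}; common: ∅.
  x = 4: f ≡ 0 at y ∈ {0, 3}; g ≡ 0 at y ∈ {0}; common: {0}.
Collecting: common zeros = {(0, 1), (4, 0)}, so the count is 2.
Comparison with the Bézout bound: 2 ≤ 2 = deg(f)·deg(g), as expected for curves with no common component (the bound is attained).


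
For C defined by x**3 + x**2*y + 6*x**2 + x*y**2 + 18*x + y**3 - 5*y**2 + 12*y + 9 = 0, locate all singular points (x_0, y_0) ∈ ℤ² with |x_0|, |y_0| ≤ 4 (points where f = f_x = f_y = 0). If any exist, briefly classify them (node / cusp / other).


Singular points: {(-3, 3)}; classification: cusp.

Compute partial derivatives:
  f_x = 3*x**2 + 2*x*y + 12*x + y**2 + 18.
  f_y = x**2 + 2*x*y + 3*y**2 - 10*y + 12.
Scan x_0 ∈ {−4, ..., 4}. For each x_0, f_y(x_0, y) is a polynomial in y; find its integer roots y ∈ {−4, ..., 4}, then test f_x and f at those candidates.
  x = -4: f_y(-4, y) = 3*y**2 - 18*y + 28; no integer root y with |y| ≤ 4.
  x = -3: f_y(-3, y) = 3*y**2 - 16*y + 21; vanishes at y ∈ {3}. (-3, 3): f_x = 0, f = 0 — SINGULAR.
  x = -2: f_y(-2, y) = 3*y**2 - 14*y + 16; vanishes at y ∈ {2}. (-2, 2): f_x = 2 ≠ 0.
  x = -1: f_y(-1, y) = 3*y**2 - 12*y + 13; no integer root y with |y| ≤ 4.
  x = 0: f_y(0, y) = 3*y**2 - 10*y + 12; no integer root y with |y| ≤ 4.
  x = 1: f_y(1, y) = 3*y**2 - 8*y + 13; no integer root y with |y| ≤ 4.
  x = 2: f_y(2, y) = 3*y**2 - 6*y + 16; no integer root y with |y| ≤ 4.
  x = 3: f_y(3, y) = 3*y**2 - 4*y + 21; no integer root y with |y| ≤ 4.
  x = 4: f_y(4, y) = 3*y**2 - 2*y + 28; no integer root y with |y| ≤ 4.
Only singular point on the grid: (-3, 3).
Classify: substitute x = -3 + u, y = 3 + v and expand: f = u**3 + u**2*v + u*v**2 + v**3 + v**2.
No constant or linear terms (consistent with a singular point). Quadratic part: v**2. Cubic part: u**3 + u**2*v + u*v**2 + v**3.
The quadratic part v**2 is a perfect square, so there is a single (double) tangent line v = 0, i.e. y = 3. Restricting the cubic part to that line (v = 0) leaves u**3 ≠ 0, so f is not divisible by v and the branch is v² ≈ -u**3 to lowest order — this is a cusp.
Classification: cusp.


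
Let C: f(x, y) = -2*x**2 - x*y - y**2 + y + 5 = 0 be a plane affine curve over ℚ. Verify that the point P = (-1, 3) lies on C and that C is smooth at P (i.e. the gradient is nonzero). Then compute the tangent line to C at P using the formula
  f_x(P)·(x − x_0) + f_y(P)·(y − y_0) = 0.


Tangent line at P: x - 4*y + 13 = 0.

Step 1: f(-1, 3) = 0, so P lies on C.
Step 2: partial derivatives
  f_x(x, y) = -4*x - y, f_y(x, y) = -x - 2*y + 1.
  f_x(P) = 1, f_y(P) = -4 (gradient nonzero, so P is smooth).
Step 3: tangent line at P: 1·(x − -1) + -4·(y − 3) = 0.
Expanding: x - 4*y + 13 = 0.


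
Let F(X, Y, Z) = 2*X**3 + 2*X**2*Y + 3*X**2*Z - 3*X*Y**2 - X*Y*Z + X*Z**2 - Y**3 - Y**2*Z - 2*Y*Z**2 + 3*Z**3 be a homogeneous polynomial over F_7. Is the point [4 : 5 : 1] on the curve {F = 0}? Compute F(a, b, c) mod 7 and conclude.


F(4,5,1) ≡ 3 (mod 7); P is NOT on the curve.

Evaluate F(4, 5, 1) term-by-term (mod 7).
  2*X**3 ↦ 2·64·1·1 = 128
  2*X**2*Y ↦ 2·16·5·1 = 160
  3*X**2*Z ↦ 3·16·1·1 = 48
  -3*X*Y**2 ↦ -3·4·25·1 = -300
  -X*Y*Z ↦ -1·4·5·1 = -20
  X*Z**2 ↦ 1·4·1·1 = 4
  -Y**3 ↦ -1·1·125·1 = -125
  -Y**2*Z ↦ -1·1·25·1 = -25
  -2*Y*Z**2 ↦ -2·1·5·1 = -10
  3*Z**3 ↦ 3·1·1·1 = 3
Sum: F(4, 5, 1) = (128) + (160) + (48) + (-300) + (-20) + (4) + (-125) + (-25) + (-10) + (3) = -137.
Reducing mod 7: -137 ≡ 3 (mod 7).
Since F(a, b, c) ≡ 3 ≠ 0 (mod 7), P does NOT lie on the curve.


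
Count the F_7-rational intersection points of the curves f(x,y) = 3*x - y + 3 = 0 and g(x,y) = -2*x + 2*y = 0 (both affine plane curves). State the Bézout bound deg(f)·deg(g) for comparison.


Common zeros: {(2, 2)}; count = 1; Bézout bound = 1.

deg(f) = 1, deg(g) = 1, so Bézout bound = 1.
Scan x ∈ F_7. For each x, list the y ∈ F_7 with f(x, y) ≡ 0 and those with g(x, y) ≡ 0 (mod 7); the common zeros in that column are the intersection.
  x = 0: f ≡ 0 at y ∈ {3}; g ≡ 0 at y ∈ {0}; common: ∅.
  x = 1: f ≡ 0 at y ∈ {6}; g ≡ 0 at y ∈ {1}; common: ∅.
  x = 2: f ≡ 0 at y ∈ {2}; g ≡ 0 at y ∈ {2}; common: {2}.
  x = 3: f ≡ 0 at y ∈ {5}; g ≡ 0 at y ∈ {3}; common: ∅.
  x = 4: f ≡ 0 at y ∈ {1}; g ≡ 0 at y ∈ {4}; common: ∅.
  x = 5: f ≡ 0 at y ∈ {4}; g ≡ 0 at y ∈ {5}; common: ∅.
  x = 6: f ≡ 0 at y ∈ {0}; g ≡ 0 at y ∈ {6}; common: ∅.
Collecting: common zeros = {(2, 2)}, so the count is 1.
Comparison with the Bézout bound: 1 ≤ 1 = deg(f)·deg(g), as expected for curves with no common component (the bound is attained).


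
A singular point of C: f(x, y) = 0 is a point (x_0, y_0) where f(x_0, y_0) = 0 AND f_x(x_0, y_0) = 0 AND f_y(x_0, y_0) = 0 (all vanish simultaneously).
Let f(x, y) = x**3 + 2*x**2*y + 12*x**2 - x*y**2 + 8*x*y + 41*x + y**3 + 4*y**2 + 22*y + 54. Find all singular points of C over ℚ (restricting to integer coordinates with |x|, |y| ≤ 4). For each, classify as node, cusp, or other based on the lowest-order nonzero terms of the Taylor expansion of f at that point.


Singular points: {(-3, -2)}; classification: node.

Compute partial derivatives:
  f_x = 3*x**2 + 4*x*y + 24*x - y**2 + 8*y + 41.
  f_y = 2*x**2 - 2*x*y + 8*x + 3*y**2 + 8*y + 22.
Scan x_0 ∈ {−4, ..., 4}. For each x_0, f_y(x_0, y) is a polynomial in y; find its integer roots y ∈ {−4, ..., 4}, then test f_x and f at those candidates.
  x = -4: f_y(-4, y) = 3*y**2 + 16*y + 22; no integer root y with |y| ≤ 4.
  x = -3: f_y(-3, y) = 3*y**2 + 14*y + 16; vanishes at y ∈ {-2}. (-3, -2): f_x = 0, f = 0 — SINGULAR.
  x = -2: f_y(-2, y) = 3*y**2 + 12*y + 14; no integer root y with |y| ≤ 4.
  x = -1: f_y(-1, y) = 3*y**2 + 10*y + 16; no integer root y with |y| ≤ 4.
  x = 0: f_y(0, y) = 3*y**2 + 8*y + 22; no integer root y with |y| ≤ 4.
  x = 1: f_y(1, y) = 3*y**2 + 6*y + 32; no integer root y with |y| ≤ 4.
  x = 2: f_y(2, y) = 3*y**2 + 4*y + 46; no integer root y with |y| ≤ 4.
  x = 3: f_y(3, y) = 3*y**2 + 2*y + 64; no integer root y with |y| ≤ 4.
  x = 4: f_y(4, y) = 3*y**2 + 86; no integer root y with |y| ≤ 4.
Only singular point on the grid: (-3, -2).
Classify: substitute x = -3 + u, y = -2 + v and expand: f = u**3 + 2*u**2*v - u**2 - u*v**2 + v**3 + v**2.
No constant or linear terms (consistent with a singular point). Quadratic part: -u**2 + v**2. Cubic part: u**3 + 2*u**2*v - u*v**2 + v**3.
The quadratic part v**2 - u**2 = (v − u)(v + u) splits into two distinct linear factors, so there are two distinct tangent lines y − -2 = ±(x − -3) — this is a node (ordinary double point).
Classification: node.


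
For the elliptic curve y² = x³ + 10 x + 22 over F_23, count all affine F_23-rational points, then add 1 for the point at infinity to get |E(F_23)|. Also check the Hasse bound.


Affine points = {(2, 2), (2, 21), (5, 6), (5, 17), (8, 4), (8, 19), (9, 6), (9, 17), (10, 8), (10, 15), (13, 7), (13, 16), (14, 10), (14, 13), (16, 0), (18, 10), (18, 13)}; affine count = 17; |E(F_23)| = 18.

Discriminant check: Δ ∝ 4a³ + 27b² = 4·10³ + 27·22² = 4·1000 + 27·484 ≡ 2 (mod 23). Nonzero ⇒ E is nonsingular.
For each x ∈ F_23, compute rhs = x³ + 10·x + 22 mod 23, then count y ∈ F_23 with y² ≡ rhs.
  x = 0: rhs = 22, matching y values: none (0 points).
  x = 1: rhs = 10, matching y values: none (0 points).
  x = 2: rhs = 4, matching y values: 2, 21 (2 points).
  x = 3: rhs = 10, matching y values: none (0 points).
  x = 4: rhs = 11, matching y values: none (0 points).
  x = 5: rhs = 13, matching y values: 6, 17 (2 points).
  x = 6: rhs = 22, matching y values: none (0 points).
  x = 7: rhs = 21, matching y values: none (0 points).
  x = 8: rhs = 16, matching y values: 4, 19 (2 points).
  x = 9: rhs = 13, matching y values: 6, 17 (2 points).
  x = 10: rhs = 18, matching y values: 8, 15 (2 points).
  x = 11: rhs = 14, matching y values: none (0 points).
  x = 12: rhs = 7, matching y values: none (0 points).
  x = 13: rhs = 3, matching y values: 7, 16 (2 points).
  x = 14: rhs = 8, matching y values: 10, 13 (2 points).
  x = 15: rhs = 5, matching y values: none (0 points).
  x = 16: rhs = 0, matching y values: 0 (1 points).
  x = 17: rhs = 22, matching y values: none (0 points).
  x = 18: rhs = 8, matching y values: 10, 13 (2 points).
  x = 19: rhs = 10, matching y values: none (0 points).
  x = 20: rhs = 11, matching y values: none (0 points).
  x = 21: rhs = 17, matching y values: none (0 points).
  x = 22: rhs = 11, matching y values: none (0 points).
Total affine count: 17.
Full point count |E(F_23)| = 17 + 1 = 18.
Hasse bound: |18 − (23+1)| = |-6| = 6 ≤ 2√23 ≈ 9.5917 ✓.


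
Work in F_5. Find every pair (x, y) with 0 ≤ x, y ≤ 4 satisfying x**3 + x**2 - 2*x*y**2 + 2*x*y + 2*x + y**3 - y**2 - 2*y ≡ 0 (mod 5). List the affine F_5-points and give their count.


Affine F_5-points: {(0, 0), (0, 2), (0, 4), (1, 2), (1, 4), (3, 1), (3, 2), (3, 4)}; count = 8.

For each of the 25 pairs (x, y) ∈ F_5², evaluate f(x, y) mod 5. Record the zeros.
  x = 0: [0↦0, 1↦3, 2↦0, 3↦2, 4↦0]  zeros at y ∈ {0, 2, 4}
  x = 1: [0↦4, 1↦2, 2↦0, 3↦4, 4↦0]  zeros at y ∈ {2, 4}
  x = 2: [0↦1, 1↦4, 2↦3, 3↦4, 4↦3]  zeros at y ∈ ∅
  x = 3: [0↦2, 1↦0, 2↦0, 3↦3, 4↦0]  zeros at y ∈ {1, 2, 4}
  x = 4: [0↦3, 1↦1, 2↦2, 3↦2, 4↦2]  zeros at y ∈ ∅
Collecting zeros: affine points = {(0, 0), (0, 2), (0, 4), (1, 2), (1, 4), (3, 1), (3, 2), (3, 4)}.
Total count |C(F_5)_aff| = 8.


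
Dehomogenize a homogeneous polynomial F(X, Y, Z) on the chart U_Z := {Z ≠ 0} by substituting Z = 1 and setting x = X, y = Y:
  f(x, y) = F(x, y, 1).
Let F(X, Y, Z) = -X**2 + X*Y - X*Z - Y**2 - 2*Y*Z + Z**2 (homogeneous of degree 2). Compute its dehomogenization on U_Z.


f(x, y) = -x**2 + x*y - x - y**2 - 2*y + 1

On U_Z we set Z = 1. Each monomial c·X^i·Y^j·Z^k in F becomes c·x^i·y^j·1^k = c·x^i·y^j.
Substituting Z = 1: F(X, Y, 1) = -x**2 + x*y - x - y**2 - 2*y + 1.
Note: deg(f) ≤ deg(F) = 2; strict inequality happens when F is divisible by Z (lost terms).


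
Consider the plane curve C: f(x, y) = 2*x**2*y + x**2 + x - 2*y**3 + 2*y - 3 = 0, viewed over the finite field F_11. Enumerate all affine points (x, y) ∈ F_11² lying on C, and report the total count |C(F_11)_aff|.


Affine F_11-points: {(1, 5), (2, 1), (3, 2), (5, 1), (6, 10), (10, 2)}; count = 6.

For each of the 121 pairs (x, y) ∈ F_11², evaluate f(x, y) mod 11. Record the zeros.
  x = 0: [0↦8, 1↦8, 2↦7, 3↦4, 4↦9, 5↦10, 6↦6, 7↦7, 8↦1, 9↦9, 10↦8]  zeros at y ∈ ∅
  x = 1: [0↦10, 1↦1, 2↦2, 3↦1, 4↦8, 5↦0, 6↦9, 7↦1, 8↦8, 9↦7, 10↦8]  zeros at y ∈ {5}
  x = 2: [0↦3, 1↦0, 2↦7, 3↦1, 4↦3, 5↦1, 6↦5, 7↦3, 8↦5, 9↦10, 10↦6]  zeros at y ∈ {1}
  x = 3: [0↦9, 1↦5, 2↦0, 3↦4, 4↦5, 5↦2, 6↦5, 7↦2, 8↦3, 9↦7, 10↦2]  zeros at y ∈ {2}
  x = 4: [0↦6, 1↦5, 2↦3, 3↦10, 4↦3, 5↦3, 6↦9, 7↦9, 8↦2, 9↦9, 10↦7]  zeros at y ∈ ∅
  x = 5: [0↦5, 1↦0, 2↦5, 3↦8, 4↦8, 5↦4, 6↦6, 7↦2, 8↦2, 9↦5, 10↦10]  zeros at y ∈ {1}
  x = 6: [0↦6, 1↦1, 2↦6, 3↦9, 4↦9, 5↦5, 6↦7, 7↦3, 8↦3, 9↦6, 10↦0]  zeros at y ∈ {10}
  x = 7: [0↦9, 1↦8, 2↦6, 3↦2, 4↦6, 5↦6, 6↦1, 7↦1, 8↦5, 9↦1, 10↦10]  zeros at y ∈ ∅
  x = 8: [0↦3, 1↦10, 2↦5, 3↦9, 4↦10, 5↦7, 6↦10, 7↦7, 8↦8, 9↦1, 10↦7]  zeros at y ∈ ∅
  x = 9: [0↦10, 1↦7, 2↦3, 3↦8, 4↦10, 5↦8, 6↦1, 7↦10, 8↦1, 9↦6, 10↦2]  zeros at y ∈ ∅
  x = 10: [0↦8, 1↦10, 2↦0, 3↦10, 4↦6, 5↦9, 6↦7, 7↦10, 8↦6, 9↦5, 10↦6]  zeros at y ∈ {2}
Collecting zeros: affine points = {(1, 5), (2, 1), (3, 2), (5, 1), (6, 10), (10, 2)}.
Total count |C(F_11)_aff| = 6.


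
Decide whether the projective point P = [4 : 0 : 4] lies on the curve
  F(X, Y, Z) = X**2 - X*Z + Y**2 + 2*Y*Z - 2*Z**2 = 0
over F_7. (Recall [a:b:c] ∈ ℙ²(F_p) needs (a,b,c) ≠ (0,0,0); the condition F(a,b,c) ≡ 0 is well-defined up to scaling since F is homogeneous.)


F(4,0,4) ≡ 3 (mod 7); P is NOT on the curve.

Evaluate F(4, 0, 4) term-by-term (mod 7).
  X**2 ↦ 1·16·1·1 = 16
  -X*Z ↦ -1·4·1·4 = -16
  Y**2 ↦ 1·1·0·1 = 0
  2*Y*Z ↦ 2·1·0·4 = 0
  -2*Z**2 ↦ -2·1·1·16 = -32
Sum: F(4, 0, 4) = (16) + (-16) + (0) + (0) + (-32) = -32.
Reducing mod 7: -32 ≡ 3 (mod 7).
Since F(a, b, c) ≡ 3 ≠ 0 (mod 7), P does NOT lie on the curve.


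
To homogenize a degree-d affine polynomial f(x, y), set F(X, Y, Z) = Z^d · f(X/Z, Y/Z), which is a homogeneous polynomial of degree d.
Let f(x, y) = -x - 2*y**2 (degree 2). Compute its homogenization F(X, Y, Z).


F(X, Y, Z) = -X*Z - 2*Y**2

deg(f) = 2.
Substitute x = X/Z, y = Y/Z into f, then multiply by Z^2.
  monomial -1·x^1·y^0 ↦ -1·X^1·Y^0·Z^1.
  monomial -2·x^0·y^2 ↦ -2·X^0·Y^2·Z^0.
Collecting: F(X, Y, Z) = -X*Z - 2*Y**2.


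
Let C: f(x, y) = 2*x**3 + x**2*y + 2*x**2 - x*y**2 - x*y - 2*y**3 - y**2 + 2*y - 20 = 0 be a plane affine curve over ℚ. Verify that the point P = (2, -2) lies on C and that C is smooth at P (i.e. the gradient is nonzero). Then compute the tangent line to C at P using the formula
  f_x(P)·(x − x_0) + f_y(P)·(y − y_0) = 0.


Tangent line at P: 22*x - 8*y - 60 = 0.

Step 1: f(2, -2) = 0, so P lies on C.
Step 2: partial derivatives
  f_x(x, y) = 6*x**2 + 2*x*y + 4*x - y**2 - y, f_y(x, y) = x**2 - 2*x*y - x - 6*y**2 - 2*y + 2.
  f_x(P) = 22, f_y(P) = -8 (gradient nonzero, so P is smooth).
Step 3: tangent line at P: 22·(x − 2) + -8·(y − -2) = 0.
Expanding: 22*x - 8*y - 60 = 0.


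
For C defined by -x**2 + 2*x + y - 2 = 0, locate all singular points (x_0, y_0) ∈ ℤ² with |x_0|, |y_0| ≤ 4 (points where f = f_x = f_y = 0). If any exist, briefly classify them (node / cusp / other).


No singular points in the scanned grid; C is smooth there.

Compute partial derivatives:
  f_x = 2 - 2*x.
  f_y = 1.
f_y = 1 is a nonzero constant, so f_y never vanishes: no point (x, y) can satisfy f = f_x = f_y = 0. In particular no (x, y) ∈ {−4, ..., 4}² is singular; the curve is smooth.


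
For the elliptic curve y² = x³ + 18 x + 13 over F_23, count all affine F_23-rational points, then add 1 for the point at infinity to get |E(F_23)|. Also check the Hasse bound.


Affine points = {(0, 6), (0, 17), (1, 3), (1, 20), (3, 5), (3, 18), (8, 5), (8, 18), (11, 1), (11, 22), (12, 5), (12, 18), (13, 11), (13, 12), (15, 1), (15, 22), (16, 2), (16, 21), (20, 1), (20, 22)}; affine count = 20; |E(F_23)| = 21.

Discriminant check: Δ ∝ 4a³ + 27b² = 4·18³ + 27·13² = 4·5832 + 27·169 ≡ 15 (mod 23). Nonzero ⇒ E is nonsingular.
For each x ∈ F_23, compute rhs = x³ + 18·x + 13 mod 23, then count y ∈ F_23 with y² ≡ rhs.
  x = 0: rhs = 13, matching y values: 6, 17 (2 points).
  x = 1: rhs = 9, matching y values: 3, 20 (2 points).
  x = 2: rhs = 11, matching y values: none (0 points).
  x = 3: rhs = 2, matching y values: 5, 18 (2 points).
  x = 4: rhs = 11, matching y values: none (0 points).
  x = 5: rhs = 21, matching y values: none (0 points).
  x = 6: rhs = 15, matching y values: none (0 points).
  x = 7: rhs = 22, matching y values: none (0 points).
  x = 8: rhs = 2, matching y values: 5, 18 (2 points).
  x = 9: rhs = 7, matching y values: none (0 points).
  x = 10: rhs = 20, matching y values: none (0 points).
  x = 11: rhs = 1, matching y values: 1, 22 (2 points).
  x = 12: rhs = 2, matching y values: 5, 18 (2 points).
  x = 13: rhs = 6, matching y values: 11, 12 (2 points).
  x = 14: rhs = 19, matching y values: none (0 points).
  x = 15: rhs = 1, matching y values: 1, 22 (2 points).
  x = 16: rhs = 4, matching y values: 2, 21 (2 points).
  x = 17: rhs = 11, matching y values: none (0 points).
  x = 18: rhs = 5, matching y values: none (0 points).
  x = 19: rhs = 15, matching y values: none (0 points).
  x = 20: rhs = 1, matching y values: 1, 22 (2 points).
  x = 21: rhs = 15, matching y values: none (0 points).
  x = 22: rhs = 17, matching y values: none (0 points).
Total affine count: 20.
Full point count |E(F_23)| = 20 + 1 = 21.
Hasse bound: |21 − (23+1)| = |-3| = 3 ≤ 2√23 ≈ 9.5917 ✓.


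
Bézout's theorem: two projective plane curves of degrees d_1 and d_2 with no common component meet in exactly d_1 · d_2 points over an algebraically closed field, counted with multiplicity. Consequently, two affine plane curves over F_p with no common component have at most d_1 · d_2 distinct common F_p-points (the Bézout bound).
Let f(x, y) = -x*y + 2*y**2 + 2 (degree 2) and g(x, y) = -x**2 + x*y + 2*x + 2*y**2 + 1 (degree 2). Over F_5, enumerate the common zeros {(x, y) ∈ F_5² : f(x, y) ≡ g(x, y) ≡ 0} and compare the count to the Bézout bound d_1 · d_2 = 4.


Common zeros: ∅; count = 0; Bézout bound = 4.

deg(f) = 2, deg(g) = 2, so Bézout bound = 4.
Scan x ∈ F_5. For each x, list the y ∈ F_5 with f(x, y) ≡ 0 and those with g(x, y) ≡ 0 (mod 5); the common zeros in that column are the intersection.
  x = 0: f ≡ 0 at y ∈ {2, 3}; g ≡ 0 at y ∈ ∅; common: ∅.
  x = 1: f ≡ 0 at y ∈ {4}; g ≡ 0 at y ∈ {1}; common: ∅.
  x = 2: f ≡ 0 at y ∈ ∅; g ≡ 0 at y ∈ {1, 3}; common: ∅.
  x = 3: f ≡ 0 at y ∈ ∅; g ≡ 0 at y ∈ {3}; common: ∅.
  x = 4: f ≡ 0 at y ∈ {1}; g ≡ 0 at y ∈ ∅; common: ∅.
Collecting: common zeros = ∅, so the count is 0.
Comparison with the Bézout bound: 0 ≤ 4 = deg(f)·deg(g), as expected for curves with no common component (the affine F_5-count falls short of the bound because intersections may lie at infinity, over extension fields, or carry multiplicity).


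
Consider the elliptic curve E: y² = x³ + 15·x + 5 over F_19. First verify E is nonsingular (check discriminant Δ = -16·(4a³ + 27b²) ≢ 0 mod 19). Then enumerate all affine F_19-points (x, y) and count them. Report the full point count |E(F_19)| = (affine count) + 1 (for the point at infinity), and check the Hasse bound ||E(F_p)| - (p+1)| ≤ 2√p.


Affine points = {(0, 9), (0, 10), (2, 9), (2, 10), (3, 1), (3, 18), (6, 8), (6, 11), (7, 4), (7, 15), (11, 0), (16, 3), (16, 16), (17, 9), (17, 10)}; affine count = 15; |E(F_19)| = 16.

Discriminant check: Δ ∝ 4a³ + 27b² = 4·15³ + 27·5² = 4·3375 + 27·25 ≡ 1 (mod 19). Nonzero ⇒ E is nonsingular.
For each x ∈ F_19, compute rhs = x³ + 15·x + 5 mod 19, then count y ∈ F_19 with y² ≡ rhs.
  x = 0: rhs = 5, matching y values: 9, 10 (2 points).
  x = 1: rhs = 2, matching y values: none (0 points).
  x = 2: rhs = 5, matching y values: 9, 10 (2 points).
  x = 3: rhs = 1, matching y values: 1, 18 (2 points).
  x = 4: rhs = 15, matching y values: none (0 points).
  x = 5: rhs = 15, matching y values: none (0 points).
  x = 6: rhs = 7, matching y values: 8, 11 (2 points).
  x = 7: rhs = 16, matching y values: 4, 15 (2 points).
  x = 8: rhs = 10, matching y values: none (0 points).
  x = 9: rhs = 14, matching y values: none (0 points).
  x = 10: rhs = 15, matching y values: none (0 points).
  x = 11: rhs = 0, matching y values: 0 (1 points).
  x = 12: rhs = 13, matching y values: none (0 points).
  x = 13: rhs = 3, matching y values: none (0 points).
  x = 14: rhs = 14, matching y values: none (0 points).
  x = 15: rhs = 14, matching y values: none (0 points).
  x = 16: rhs = 9, matching y values: 3, 16 (2 points).
  x = 17: rhs = 5, matching y values: 9, 10 (2 points).
  x = 18: rhs = 8, matching y values: none (0 points).
Total affine count: 15.
Full point count |E(F_19)| = 15 + 1 = 16.
Hasse bound: |16 − (19+1)| = |-4| = 4 ≤ 2√19 ≈ 8.7178 ✓.


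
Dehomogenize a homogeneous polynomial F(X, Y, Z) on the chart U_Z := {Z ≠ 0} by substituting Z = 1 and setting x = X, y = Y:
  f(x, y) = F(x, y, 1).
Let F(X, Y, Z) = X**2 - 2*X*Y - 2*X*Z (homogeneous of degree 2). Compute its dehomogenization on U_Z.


f(x, y) = x**2 - 2*x*y - 2*x

On U_Z we set Z = 1. Each monomial c·X^i·Y^j·Z^k in F becomes c·x^i·y^j·1^k = c·x^i·y^j.
Substituting Z = 1: F(X, Y, 1) = x**2 - 2*x*y - 2*x.
Note: deg(f) ≤ deg(F) = 2; strict inequality happens when F is divisible by Z (lost terms).
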